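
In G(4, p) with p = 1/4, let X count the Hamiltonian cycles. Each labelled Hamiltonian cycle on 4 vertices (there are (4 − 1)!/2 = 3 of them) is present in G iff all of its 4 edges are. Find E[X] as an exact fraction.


K_4 has (4 − 1)!/2 = 3 labelled Hamiltonian cycles.
For each such Hamiltonian cycle H, let X_H = 1 if all 4 edges of H are present in G. Then P[X_H = 1] = p^{4} = (1/4)^{4} = 1/256.
By linearity: E[X] = Σ_H E[X_H] = 3 · p^{4} = 3 · 1/256 = 3/256.
Numerically: E[X] ≈ 0.01172.

E[X] = 3 · (1/4)^{4} = 3/256 ≈ 0.01172.


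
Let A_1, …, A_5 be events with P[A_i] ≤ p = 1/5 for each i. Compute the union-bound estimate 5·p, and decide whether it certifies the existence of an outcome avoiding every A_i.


Union bound: P[∪_{i=1}^{5} A_i] ≤ Σ_i P[A_i] ≤ 5·p = 5·(1/5) = 1.
Numerically: 1 ≈ 1.0000.
Is 1 < 1? NO.
Since the bound 1 is ≥ 1, the union bound is uninformative here; it does NOT by itself certify existence.

5·p = 1 ≈ 1.0000; existence NOT certified by the union bound.


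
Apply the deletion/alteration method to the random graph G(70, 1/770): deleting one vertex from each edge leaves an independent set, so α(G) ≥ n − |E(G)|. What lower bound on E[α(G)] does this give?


E[|E(G)|] = C(70, 2)·p = 2415 · (1/770) = 69/22.
E[α(G)] ≥ n − E[|E(G)|] = 70 − 69/22 = 1471/22.
Numerically: ≈ 66.863636.
(This is only a lower bound; the true E[α(G)] may be larger.)

E[α(G)] ≥ 1471/22 ≈ 66.863636.


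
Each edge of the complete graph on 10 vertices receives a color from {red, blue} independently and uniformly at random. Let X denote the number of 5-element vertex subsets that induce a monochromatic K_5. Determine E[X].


Let X = Σ_S X_S over the C(10, 5) = 252 subsets S of size 5, where X_S = 1 if the K_5 on S is monochromatic.
For a fixed S, the K_5 on S has C(5, 2) = 10 edges. P[all 10 edges red] = (1/2)^10, and likewise for blue, so P[monochromatic] = 2·(1/2)^10 = 2^{1 − 10} = 1/512.
By linearity of expectation: E[X] = C(10, 5) · 2^{1 − 10} = 252 · 1/512 = 63/128.
Numerically: E[X] ≈ 0.492.

E[X] = C(10,5)·2^(1−C(5,2)) = 63/128 ≈ 0.492.


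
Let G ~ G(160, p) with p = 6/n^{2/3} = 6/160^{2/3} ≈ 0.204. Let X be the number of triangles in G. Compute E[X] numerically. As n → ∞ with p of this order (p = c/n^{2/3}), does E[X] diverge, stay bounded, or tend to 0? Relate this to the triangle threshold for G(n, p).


Number of potential triangles: C(160, 3) = 669920.
Each occurs with probability p³ ≈ (0.204)³ ≈ 8.43750e-03.
By linearity: E[X] = C(160, 3)·p³ ≈ 669920 · 8.43750e-03 ≈ 5652.450.
Since α = 2/3 < 1, p = c/n^{2/3} ≫ 1/n is above the triangle threshold p ~ 1/n. Asymptotically E[X] ~ (c³/6)·n^{3(1−α)} = (6³/6)·n^{1} → ∞; triangles are abundant w.h.p.

E[X] ≈ 5652.450; in regime p = Θ(1/n^{2/3}) E[X] diverges (above the triangle threshold p ~ 1/n).


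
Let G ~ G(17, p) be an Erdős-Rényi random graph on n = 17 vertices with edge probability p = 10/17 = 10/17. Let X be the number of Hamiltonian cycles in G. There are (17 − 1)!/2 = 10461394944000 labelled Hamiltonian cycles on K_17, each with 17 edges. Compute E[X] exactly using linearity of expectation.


K_17 has (17 − 1)!/2 = 10461394944000 labelled Hamiltonian cycles.
For each such Hamiltonian cycle H, let X_H = 1 if all 17 edges of H are present in G. Then P[X_H = 1] = p^{17} = (10/17)^{17} = 100000000000000000/827240261886336764177.
By linearity of expectation: E[X] = Σ_H E[X_H] = 10461394944000 · p^{17} = 10461394944000 · 100000000000000000/827240261886336764177 = 1046139494400000000000000000000/827240261886336764177.
Numerically: E[X] ≈ 1.265e+09.

E[X] = 10461394944000 · (10/17)^{17} = 1046139494400000000000000000000/827240261886336764177 ≈ 1.265e+09.


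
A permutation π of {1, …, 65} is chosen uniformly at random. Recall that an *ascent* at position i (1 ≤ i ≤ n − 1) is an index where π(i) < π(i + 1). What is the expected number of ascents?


Write X = Σ X_I over i = 1, …, 64, with X_I the indicator of one ascent.
There are 64 indicators.
For each fixed i, the pair (π(i), π(i+1)) is a uniformly random ordered pair of distinct values from {1, …, 65}; by symmetry P[π(i) < π(i+1)] = 1/2.
By linearity: E[X] = 64 · (1/2) = (65 − 1) · (1/2) = 32 ≈ 32.000.

E[X] = 32 = 32.000.


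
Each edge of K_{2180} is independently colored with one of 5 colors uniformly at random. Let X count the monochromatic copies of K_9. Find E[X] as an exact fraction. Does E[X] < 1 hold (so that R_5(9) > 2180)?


E[X] = C(2180, 9) · 5^{1 − 36} = 3014145651459519573444800 · 5^{−35} = 3014145651459519573444800/2910383045673370361328125.
As a reduced fraction: E[X] = 120565826058380782937792/116415321826934814453125 ≈ 1.03565.
Is E[X] < 1? NO.
Since E[X] ≥ 1, the first-moment bound is inconclusive at n = 2180; it does NOT by itself certify R_5(9) > 2180.

E[X] = 120565826058380782937792/116415321826934814453125 ≈ 1.03565; E[X] ≥ 1; first-moment method inconclusive here.


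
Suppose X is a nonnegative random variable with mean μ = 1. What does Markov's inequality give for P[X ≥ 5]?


μ = E[X] = 1, a = 5.
Markov: P[X ≥ 5] ≤ μ/a = (1)/5 = 1/5.
Numerically: ≈ 0.200.
(Since a = 5 > μ = 1.000, the bound 1/5 is < 1 and informative.)

P[X ≥ 5] ≤ 1/5 ≈ 0.200.


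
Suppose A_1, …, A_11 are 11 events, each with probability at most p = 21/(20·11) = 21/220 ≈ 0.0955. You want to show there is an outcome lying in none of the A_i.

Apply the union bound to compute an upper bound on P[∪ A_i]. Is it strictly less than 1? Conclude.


Union bound: P[∪_{i=1}^{11} A_i] ≤ Σ_i P[A_i] ≤ 11·p = 11·(21/220) = 21/20.
Numerically: 21/20 ≈ 1.0500.
Is 21/20 < 1? NO.
Since the bound 21/20 is ≥ 1, the union bound is uninformative here; it does NOT by itself certify existence.

11·p = 21/20 ≈ 1.0500; existence NOT certified by the union bound.


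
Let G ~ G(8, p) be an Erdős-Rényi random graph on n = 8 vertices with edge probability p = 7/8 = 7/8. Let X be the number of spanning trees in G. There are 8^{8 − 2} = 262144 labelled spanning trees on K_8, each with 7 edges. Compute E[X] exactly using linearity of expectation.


K_8 has 8^{8 − 2} = 262144 labelled spanning trees.
For each such spanning tree H, let X_H = 1 if all 7 edges of H are present in G. Then P[X_H = 1] = p^{7} = (7/8)^{7} = 823543/2097152.
By linearity: E[X] = Σ_H E[X_H] = 262144 · p^{7} = 262144 · 823543/2097152 = 823543/8.
Numerically: E[X] ≈ 1.03e+05.

E[X] = 262144 · (7/8)^{7} = 823543/8 ≈ 1.03e+05.


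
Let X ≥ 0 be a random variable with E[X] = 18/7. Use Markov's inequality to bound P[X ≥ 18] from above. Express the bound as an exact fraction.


μ = E[X] = 18/7, a = 18.
Markov: P[X ≥ 18] ≤ μ/a = (18/7)/18 = 1/7.
Numerically: ≈ 0.14286.
(Since a = 18 > μ = 2.57143, the bound 1/7 is < 1 and informative.)

P[X ≥ 18] ≤ 1/7 ≈ 0.14286.


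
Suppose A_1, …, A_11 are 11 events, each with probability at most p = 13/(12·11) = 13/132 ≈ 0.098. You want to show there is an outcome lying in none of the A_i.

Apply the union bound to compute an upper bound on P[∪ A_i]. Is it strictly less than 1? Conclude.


Union bound: P[∪_{i=1}^{11} A_i] ≤ Σ_i P[A_i] ≤ 11·p = 11·(13/132) = 13/12.
Numerically: 13/12 ≈ 1.083.
Is 13/12 < 1? NO.
Since the bound 13/12 is ≥ 1, the union bound is uninformative here; it does NOT by itself certify existence.

11·p = 13/12 ≈ 1.083; existence NOT certified by the union bound.


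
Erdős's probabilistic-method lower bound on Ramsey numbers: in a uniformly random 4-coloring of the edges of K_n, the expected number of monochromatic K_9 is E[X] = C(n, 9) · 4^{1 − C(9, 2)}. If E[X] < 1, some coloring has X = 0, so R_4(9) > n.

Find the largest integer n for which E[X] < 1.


We need C(n, 9) · 4^{1 − 36} < 1, i.e. C(n, 9) < 4^{36 − 1} = 1180591620717411303424.
Check values of n near the boundary:
  n = 913: C(913, 9) = 1167605542753639808390; 1167605542753639808390 < 1180591620717411303424? YES
  n = 914: C(914, 9) = 1179217089587653905932; 1179217089587653905932 < 1180591620717411303424? YES
  n = 915: C(915, 9) = 1190931166636537885130; 1190931166636537885130 < 1180591620717411303424? NO
  n = 916: C(916, 9) = 1202748565202942340440; 1202748565202942340440 < 1180591620717411303424? NO
The largest n with C(n, 9) < 1180591620717411303424 is n = 914 (where E[X] = 294804272396913476483/295147905179352825856 ≈ 0.999). Hence R_4(9) > 914, i.e. R_4(9) ≥ 915.

Largest n = 914; hence R_4(9) > 914.


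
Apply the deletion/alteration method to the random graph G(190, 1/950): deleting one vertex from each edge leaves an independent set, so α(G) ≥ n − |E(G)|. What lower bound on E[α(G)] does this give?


E[|E(G)|] = C(190, 2)·p = 17955 · (1/950) = 189/10.
E[α(G)] ≥ n − E[|E(G)|] = 190 − 189/10 = 1711/10.
Numerically: ≈ 171.100000.
(This is only a lower bound; the true E[α(G)] may be larger.)

E[α(G)] ≥ 1711/10 ≈ 171.100000.


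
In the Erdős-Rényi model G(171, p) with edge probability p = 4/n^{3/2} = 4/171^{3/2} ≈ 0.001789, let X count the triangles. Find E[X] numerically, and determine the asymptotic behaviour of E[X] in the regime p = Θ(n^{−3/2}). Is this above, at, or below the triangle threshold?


Number of potential triangles: C(171, 3) = 818805.
Each occurs with probability p³ ≈ (0.001789)³ ≈ 5.723972e-09.
By linearity: E[X] = C(171, 3)·p³ ≈ 818805 · 5.723972e-09 ≈ 0.0047.
Since α = 3/2 > 1, p = c/n^{3/2} = o(1/n) is below the triangle threshold p ~ 1/n. Asymptotically E[X] ~ (c³/6)·n^{3(1−α)} = (4³/6)·n^{-1.5} → 0, so by Markov's inequality G has no triangles w.h.p.

E[X] ≈ 0.0047; in regime p = Θ(1/n^{3/2}) E[X] tends to 0 (below the triangle threshold p ~ 1/n).


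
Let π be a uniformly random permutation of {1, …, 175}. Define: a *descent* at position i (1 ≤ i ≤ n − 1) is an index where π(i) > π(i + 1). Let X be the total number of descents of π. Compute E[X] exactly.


Write X = Σ X_I over i = 1, …, 174, with X_I the indicator of one descent.
There are 174 indicators.
For each fixed i, the pair (π(i), π(i+1)) is a uniformly random ordered pair of distinct values from {1, …, 175}; by symmetry P[π(i) > π(i+1)] = 1/2.
By linearity: E[X] = 174 · (1/2) = (175 − 1) · (1/2) = 87 ≈ 87.0000.

E[X] = 87 = 87.0000.


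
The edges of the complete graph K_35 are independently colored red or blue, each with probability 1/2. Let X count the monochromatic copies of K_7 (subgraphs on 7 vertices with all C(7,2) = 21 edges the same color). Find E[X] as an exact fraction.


Let X = Σ_S X_S over the C(35, 7) = 6724520 subsets S of size 7, where X_S = 1 if the K_7 on S is monochromatic.
For a fixed S, the K_7 on S has C(7, 2) = 21 edges. P[all 21 edges red] = (1/2)^21, and likewise for blue, so P[monochromatic] = 2·(1/2)^21 = 2^{1 − 21} = 1/1048576.
Summing: E[X] = C(35, 7) · 2^{1 − 21} = 6724520 · 1/1048576 = 840565/131072.
Numerically: E[X] ≈ 6.41300.

E[X] = C(35,7)·2^(1−C(7,2)) = 840565/131072 ≈ 6.41300.


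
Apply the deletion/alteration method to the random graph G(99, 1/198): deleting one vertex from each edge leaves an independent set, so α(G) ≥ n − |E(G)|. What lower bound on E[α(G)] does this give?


E[|E(G)|] = C(99, 2)·p = 4851 · (1/198) = 49/2.
E[α(G)] ≥ n − E[|E(G)|] = 99 − 49/2 = 149/2.
Numerically: ≈ 74.500.
(This is only a lower bound; the true E[α(G)] may be larger.)

E[α(G)] ≥ 149/2 ≈ 74.500.


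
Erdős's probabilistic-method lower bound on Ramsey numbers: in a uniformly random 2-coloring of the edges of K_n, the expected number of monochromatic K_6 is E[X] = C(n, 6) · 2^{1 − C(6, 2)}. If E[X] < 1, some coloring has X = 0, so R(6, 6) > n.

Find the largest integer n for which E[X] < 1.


We need C(n, 6) · 2^{1 − 15} < 1, i.e. C(n, 6) < 2^{15 − 1} = 16384.
Check values of n near the boundary:
  n = 15: C(15, 6) = 5005; 5005 < 16384? YES
  n = 16: C(16, 6) = 8008; 8008 < 16384? YES
  n = 17: C(17, 6) = 12376; 12376 < 16384? YES
  n = 18: C(18, 6) = 18564; 18564 < 16384? NO
The largest n with C(n, 6) < 16384 is n = 17 (where E[X] = 1547/2048 ≈ 0.75537). Hence R(6, 6) > 17, i.e. R(6, 6) ≥ 18.

Largest n = 17; hence R(6, 6) > 17.


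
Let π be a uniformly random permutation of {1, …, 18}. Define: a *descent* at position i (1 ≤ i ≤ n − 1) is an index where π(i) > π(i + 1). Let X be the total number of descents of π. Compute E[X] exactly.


Write X = Σ X_I over i = 1, …, 17, with X_I the indicator of one descent.
There are 17 indicators.
For each fixed i, the pair (π(i), π(i+1)) is a uniformly random ordered pair of distinct values from {1, …, 18}; by symmetry P[π(i) > π(i+1)] = 1/2.
By linearity: E[X] = 17 · (1/2) = (18 − 1) · (1/2) = 17/2 ≈ 8.5000.

E[X] = 17/2 = 8.5000.


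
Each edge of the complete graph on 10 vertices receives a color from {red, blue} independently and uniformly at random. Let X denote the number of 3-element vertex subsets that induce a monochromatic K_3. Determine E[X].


Let X = Σ_S X_S over the C(10, 3) = 120 subsets S of size 3, where X_S = 1 if the K_3 on S is monochromatic.
For a fixed S, the K_3 on S has C(3, 2) = 3 edges. P[all 3 edges red] = (1/2)^3, and likewise for blue, so P[monochromatic] = 2·(1/2)^3 = 2^{1 − 3} = 1/4.
Summing: E[X] = C(10, 3) · 2^{1 − 3} = 120 · 1/4 = 30.
Numerically: E[X] ≈ 30.000.

E[X] = C(10,3)·2^(1−C(3,2)) = 30 ≈ 30.000.


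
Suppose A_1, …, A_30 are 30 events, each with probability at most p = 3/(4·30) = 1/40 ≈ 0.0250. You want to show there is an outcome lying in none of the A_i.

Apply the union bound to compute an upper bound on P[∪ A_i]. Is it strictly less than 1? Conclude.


Union bound: P[∪_{i=1}^{30} A_i] ≤ Σ_i P[A_i] ≤ 30·p = 30·(1/40) = 3/4.
Numerically: 3/4 ≈ 0.7500.
Is 3/4 < 1? YES.
Since P[∪ A_i] ≤ 3/4 < 1, the complement has P[∩ A_i^c] ≥ 1 − 3/4 = 1/4 > 0, so some outcome avoids every A_i.

30·p = 3/4 ≈ 0.7500; existence CERTIFIED by the union bound.


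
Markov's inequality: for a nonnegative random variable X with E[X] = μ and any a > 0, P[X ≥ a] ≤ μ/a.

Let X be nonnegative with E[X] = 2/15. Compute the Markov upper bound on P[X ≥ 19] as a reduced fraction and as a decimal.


μ = E[X] = 2/15, a = 19.
Markov: P[X ≥ 19] ≤ μ/a = (2/15)/19 = 2/285.
Numerically: ≈ 0.007018.
(Since a = 19 > μ = 0.133333, the bound 2/285 is < 1 and informative.)

P[X ≥ 19] ≤ 2/285 ≈ 0.007018.


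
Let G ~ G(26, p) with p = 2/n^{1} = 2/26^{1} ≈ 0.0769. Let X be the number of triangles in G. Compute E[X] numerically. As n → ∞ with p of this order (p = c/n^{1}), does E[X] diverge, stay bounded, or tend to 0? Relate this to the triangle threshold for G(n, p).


Number of potential triangles: C(26, 3) = 2600.
Each occurs with probability p³ ≈ (0.0769)³ ≈ 4.55166e-04.
By linearity: E[X] = C(26, 3)·p³ ≈ 2600 · 4.55166e-04 ≈ 1.183.
Here α = 1, so p = 2/n is exactly at the triangle threshold p ~ 1/n. Asymptotically E[X] → c³/6 = 2³/6 = 4/3 ≈ 1.333, a bounded constant. In this regime the triangle count is asymptotically Poisson(c³/6).

E[X] ≈ 1.183; in regime p = Θ(1/n^{1}) E[X] stays bounded (at the triangle threshold p ~ 1/n).


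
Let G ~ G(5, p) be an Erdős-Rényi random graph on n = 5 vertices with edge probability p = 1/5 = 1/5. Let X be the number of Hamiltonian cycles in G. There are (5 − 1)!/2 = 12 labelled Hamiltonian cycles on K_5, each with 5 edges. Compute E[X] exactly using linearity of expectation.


K_5 has (5 − 1)!/2 = 12 labelled Hamiltonian cycles.
For each such Hamiltonian cycle H, let X_H = 1 if all 5 edges of H are present in G. Then P[X_H = 1] = p^{5} = (1/5)^{5} = 1/3125.
Summing the indicators: E[X] = Σ_H E[X_H] = 12 · p^{5} = 12 · 1/3125 = 12/3125.
Numerically: E[X] ≈ 0.00384.

E[X] = 12 · (1/5)^{5} = 12/3125 ≈ 0.00384.


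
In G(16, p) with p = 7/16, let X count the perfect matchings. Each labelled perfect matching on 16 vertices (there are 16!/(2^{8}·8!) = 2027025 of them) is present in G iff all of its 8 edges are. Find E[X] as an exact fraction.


K_16 has 16!/(2^{8}·8!) = 2027025 labelled perfect matchings.
For each such perfect matching H, let X_H = 1 if all 8 edges of H are present in G. Then P[X_H = 1] = p^{8} = (7/16)^{8} = 5764801/4294967296.
By linearity: E[X] = Σ_H E[X_H] = 2027025 · p^{8} = 2027025 · 5764801/4294967296 = 11685395747025/4294967296.
Numerically: E[X] ≈ 2.72e+03.

E[X] = 2027025 · (7/16)^{8} = 11685395747025/4294967296 ≈ 2.72e+03.


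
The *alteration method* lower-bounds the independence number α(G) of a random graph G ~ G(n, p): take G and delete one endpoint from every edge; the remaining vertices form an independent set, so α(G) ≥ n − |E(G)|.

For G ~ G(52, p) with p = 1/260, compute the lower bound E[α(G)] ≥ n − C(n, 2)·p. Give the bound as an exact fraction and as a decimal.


E[|E(G)|] = C(52, 2)·p = 1326 · (1/260) = 51/10.
E[α(G)] ≥ n − E[|E(G)|] = 52 − 51/10 = 469/10.
Numerically: ≈ 46.90000.
(This is only a lower bound; the true E[α(G)] may be larger.)

E[α(G)] ≥ 469/10 ≈ 46.90000.


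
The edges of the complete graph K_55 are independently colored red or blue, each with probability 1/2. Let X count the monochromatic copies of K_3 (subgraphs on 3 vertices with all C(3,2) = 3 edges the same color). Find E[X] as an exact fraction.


Let X = Σ_S X_S over the C(55, 3) = 26235 subsets S of size 3, where X_S = 1 if the K_3 on S is monochromatic.
For a fixed S, the K_3 on S has C(3, 2) = 3 edges. P[all 3 edges red] = (1/2)^3, and likewise for blue, so P[monochromatic] = 2·(1/2)^3 = 2^{1 − 3} = 1/4.
Summing: E[X] = C(55, 3) · 2^{1 − 3} = 26235 · 1/4 = 26235/4.
Numerically: E[X] ≈ 6558.750000.

E[X] = C(55,3)·2^(1−C(3,2)) = 26235/4 ≈ 6558.750000.


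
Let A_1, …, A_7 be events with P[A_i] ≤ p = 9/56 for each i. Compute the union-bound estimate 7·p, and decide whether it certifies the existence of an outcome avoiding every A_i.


Union bound: P[∪_{i=1}^{7} A_i] ≤ Σ_i P[A_i] ≤ 7·p = 7·(9/56) = 9/8.
Numerically: 9/8 ≈ 1.1250.
Is 9/8 < 1? NO.
Since the bound 9/8 is ≥ 1, the union bound is uninformative here; it does NOT by itself certify existence.

7·p = 9/8 ≈ 1.1250; existence NOT certified by the union bound.


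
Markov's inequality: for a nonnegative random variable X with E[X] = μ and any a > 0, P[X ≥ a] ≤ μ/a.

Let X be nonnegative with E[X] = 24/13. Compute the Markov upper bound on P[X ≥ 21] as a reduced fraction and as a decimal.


μ = E[X] = 24/13, a = 21.
Markov: P[X ≥ 21] ≤ μ/a = (24/13)/21 = 8/91.
Numerically: ≈ 0.087912.
(Since a = 21 > μ = 1.846154, the bound 8/91 is < 1 and informative.)

P[X ≥ 21] ≤ 8/91 ≈ 0.087912.


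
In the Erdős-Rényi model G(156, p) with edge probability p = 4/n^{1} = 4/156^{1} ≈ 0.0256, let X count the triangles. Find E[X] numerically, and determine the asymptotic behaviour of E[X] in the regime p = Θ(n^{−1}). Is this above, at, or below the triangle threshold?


Number of potential triangles: C(156, 3) = 620620.
Each occurs with probability p³ ≈ (0.0256)³ ≈ 1.68580e-05.
By linearity: E[X] = C(156, 3)·p³ ≈ 620620 · 1.68580e-05 ≈ 10.462.
Here α = 1, so p = 4/n is exactly at the triangle threshold p ~ 1/n. Asymptotically E[X] → c³/6 = 4³/6 = 32/3 ≈ 10.667, a bounded constant. In this regime the triangle count is asymptotically Poisson(c³/6).

E[X] ≈ 10.462; in regime p = Θ(1/n^{1}) E[X] stays bounded (at the triangle threshold p ~ 1/n).


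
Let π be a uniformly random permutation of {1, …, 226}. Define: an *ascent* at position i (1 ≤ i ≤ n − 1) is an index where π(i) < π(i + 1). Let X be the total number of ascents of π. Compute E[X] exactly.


Write X = Σ X_I over i = 1, …, 225, with X_I the indicator of one ascent.
There are 225 indicators.
For each fixed i, the pair (π(i), π(i+1)) is a uniformly random ordered pair of distinct values from {1, …, 226}; by symmetry P[π(i) < π(i+1)] = 1/2.
By linearity: E[X] = 225 · (1/2) = (226 − 1) · (1/2) = 225/2 ≈ 112.50000.

E[X] = 225/2 = 112.50000.


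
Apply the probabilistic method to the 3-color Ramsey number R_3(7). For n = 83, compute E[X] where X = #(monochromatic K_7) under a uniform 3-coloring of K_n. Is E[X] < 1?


E[X] = C(83, 7) · 3^{1 − 21} = 4151918628 · 3^{−20} = 4151918628/3486784401.
As a reduced fraction: E[X] = 153774764/129140163 ≈ 1.1907586.
Is E[X] < 1? NO.
Since E[X] ≥ 1, the first-moment bound is inconclusive at n = 83; it does NOT by itself certify R_3(7) > 83.

E[X] = 153774764/129140163 ≈ 1.1907586; E[X] ≥ 1; first-moment method inconclusive here.


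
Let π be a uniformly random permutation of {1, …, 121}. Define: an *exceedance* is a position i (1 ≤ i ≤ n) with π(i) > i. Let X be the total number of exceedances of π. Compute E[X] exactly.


Write X = Σ_{i=1}^{121} X_i, where X_i = 1_{π(i) > i}.
For each fixed i, π(i) is uniform over {1, …, 121} (marginal of a uniform permutation), so P[π(i) > i] = (n − i)/n. Summing: Σ_{i=1}^{121} (n − i)/n = (0 + 1 + … + 120)/121 = 121(121 − 1)/(2·121) = (121 − 1)/2.
Hence E[X] = Σ_{i=1}^{121} (121 − i)/121 = 60 ≈ 60.00000.

E[X] = 60 = 60.00000.


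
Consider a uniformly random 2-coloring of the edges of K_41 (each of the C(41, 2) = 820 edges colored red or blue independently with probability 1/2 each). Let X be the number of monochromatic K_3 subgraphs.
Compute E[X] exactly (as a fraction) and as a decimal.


Let X = Σ_S X_S over the C(41, 3) = 10660 subsets S of size 3, where X_S = 1 if the K_3 on S is monochromatic.
For a fixed S, the K_3 on S has C(3, 2) = 3 edges. P[all 3 edges red] = (1/2)^3, and likewise for blue, so P[monochromatic] = 2·(1/2)^3 = 2^{1 − 3} = 1/4.
By linearity of expectation: E[X] = C(41, 3) · 2^{1 − 3} = 10660 · 1/4 = 2665.
Numerically: E[X] ≈ 2665.000.

E[X] = C(41,3)·2^(1−C(3,2)) = 2665 ≈ 2665.000.


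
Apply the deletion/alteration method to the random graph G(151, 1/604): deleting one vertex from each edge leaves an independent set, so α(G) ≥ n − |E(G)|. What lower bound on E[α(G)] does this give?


E[|E(G)|] = C(151, 2)·p = 11325 · (1/604) = 75/4.
E[α(G)] ≥ n − E[|E(G)|] = 151 − 75/4 = 529/4.
Numerically: ≈ 132.250.
(This is only a lower bound; the true E[α(G)] may be larger.)

E[α(G)] ≥ 529/4 ≈ 132.250.


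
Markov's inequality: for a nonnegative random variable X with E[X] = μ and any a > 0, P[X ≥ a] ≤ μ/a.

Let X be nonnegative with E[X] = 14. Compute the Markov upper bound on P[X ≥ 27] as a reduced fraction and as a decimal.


μ = E[X] = 14, a = 27.
Markov: P[X ≥ 27] ≤ μ/a = (14)/27 = 14/27.
Numerically: ≈ 0.51852.
(Since a = 27 > μ = 14.00000, the bound 14/27 is < 1 and informative.)

P[X ≥ 27] ≤ 14/27 ≈ 0.51852.


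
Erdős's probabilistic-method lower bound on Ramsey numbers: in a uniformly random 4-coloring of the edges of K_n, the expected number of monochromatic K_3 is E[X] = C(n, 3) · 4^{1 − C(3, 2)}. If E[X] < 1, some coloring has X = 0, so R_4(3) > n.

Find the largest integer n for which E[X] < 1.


We need C(n, 3) · 4^{1 − 3} < 1, i.e. C(n, 3) < 4^{3 − 1} = 16.
Check values of n near the boundary:
  n = 3: C(3, 3) = 1; 1 < 16? YES
  n = 4: C(4, 3) = 4; 4 < 16? YES
  n = 5: C(5, 3) = 10; 10 < 16? YES
  n = 6: C(6, 3) = 20; 20 < 16? NO
The largest n with C(n, 3) < 16 is n = 5 (where E[X] = 5/8 ≈ 0.6250000). Hence R_4(3) > 5, i.e. R_4(3) ≥ 6.

Largest n = 5; hence R_4(3) > 5.


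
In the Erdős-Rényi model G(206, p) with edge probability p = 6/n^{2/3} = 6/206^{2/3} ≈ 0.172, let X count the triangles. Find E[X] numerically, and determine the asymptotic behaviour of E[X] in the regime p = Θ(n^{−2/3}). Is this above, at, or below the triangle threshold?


Number of potential triangles: C(206, 3) = 1435820.
Each occurs with probability p³ ≈ (0.172)³ ≈ 5.09002e-03.
By linearity: E[X] = C(206, 3)·p³ ≈ 1435820 · 5.09002e-03 ≈ 7308.350.
Since α = 2/3 < 1, p = c/n^{2/3} ≫ 1/n is above the triangle threshold p ~ 1/n. Asymptotically E[X] ~ (c³/6)·n^{3(1−α)} = (6³/6)·n^{1} → ∞; triangles are abundant w.h.p.

E[X] ≈ 7308.350; in regime p = Θ(1/n^{2/3}) E[X] diverges (above the triangle threshold p ~ 1/n).


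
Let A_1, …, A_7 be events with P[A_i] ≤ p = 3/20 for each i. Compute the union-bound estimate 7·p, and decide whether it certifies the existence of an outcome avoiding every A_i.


Union bound: P[∪_{i=1}^{7} A_i] ≤ Σ_i P[A_i] ≤ 7·p = 7·(3/20) = 21/20.
Numerically: 21/20 ≈ 1.05000.
Is 21/20 < 1? NO.
Since the bound 21/20 is ≥ 1, the union bound is uninformative here; it does NOT by itself certify existence.

7·p = 21/20 ≈ 1.05000; existence NOT certified by the union bound.


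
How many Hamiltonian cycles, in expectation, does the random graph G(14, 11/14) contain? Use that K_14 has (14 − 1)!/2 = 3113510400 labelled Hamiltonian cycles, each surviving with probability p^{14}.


K_14 has (14 − 1)!/2 = 3113510400 labelled Hamiltonian cycles.
For each such Hamiltonian cycle H, let X_H = 1 if all 14 edges of H are present in G. Then P[X_H = 1] = p^{14} = (11/14)^{14} = 379749833583241/11112006825558016.
By linearity: E[X] = Σ_H E[X_H] = 3113510400 · p^{14} = 3113510400 · 379749833583241/11112006825558016 = 329898174179601037725/3100448333024.
Numerically: E[X] ≈ 1.064e+08.

E[X] = 3113510400 · (11/14)^{14} = 329898174179601037725/3100448333024 ≈ 1.064e+08.


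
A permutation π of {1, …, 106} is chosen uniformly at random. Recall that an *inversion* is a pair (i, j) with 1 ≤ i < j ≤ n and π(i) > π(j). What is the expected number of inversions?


Write X = Σ X_I over the C(106, 2) = 5565 pairs i < j, with X_I the indicator of one inversion.
There are 5565 indicators.
For each fixed pair i < j, the values π(i) and π(j) are two distinct elements of {1, …, 106} in uniformly random order; by symmetry P[π(i) > π(j)] = 1/2.
By linearity: E[X] = 5565 · (1/2) = C(106, 2) · (1/2) = 5565/2 = 5565/2 ≈ 2782.5000.

E[X] = 5565/2 = 2782.5000.


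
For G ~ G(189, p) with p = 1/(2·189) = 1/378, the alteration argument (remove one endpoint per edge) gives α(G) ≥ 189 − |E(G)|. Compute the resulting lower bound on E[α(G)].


E[|E(G)|] = C(189, 2)·p = 17766 · (1/378) = 47.
E[α(G)] ≥ n − E[|E(G)|] = 189 − 47 = 142.
Numerically: ≈ 142.0000.
(This is only a lower bound; the true E[α(G)] may be larger.)

E[α(G)] ≥ 142 ≈ 142.0000.


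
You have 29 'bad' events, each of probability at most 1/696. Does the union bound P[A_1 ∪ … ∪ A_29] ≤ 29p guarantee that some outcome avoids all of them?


Union bound: P[∪_{i=1}^{29} A_i] ≤ Σ_i P[A_i] ≤ 29·p = 29·(1/696) = 1/24.
Numerically: 1/24 ≈ 0.0416667.
Is 1/24 < 1? YES.
Since P[∪ A_i] ≤ 1/24 < 1, the complement has P[∩ A_i^c] ≥ 1 − 1/24 = 23/24 > 0, so some outcome avoids every A_i.

29·p = 1/24 ≈ 0.0416667; existence CERTIFIED by the union bound.


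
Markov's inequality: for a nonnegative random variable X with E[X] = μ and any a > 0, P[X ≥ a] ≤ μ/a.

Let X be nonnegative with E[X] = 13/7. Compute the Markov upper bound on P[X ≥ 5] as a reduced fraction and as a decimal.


μ = E[X] = 13/7, a = 5.
Markov: P[X ≥ 5] ≤ μ/a = (13/7)/5 = 13/35.
Numerically: ≈ 0.371.
(Since a = 5 > μ = 1.857, the bound 13/35 is < 1 and informative.)

P[X ≥ 5] ≤ 13/35 ≈ 0.371.


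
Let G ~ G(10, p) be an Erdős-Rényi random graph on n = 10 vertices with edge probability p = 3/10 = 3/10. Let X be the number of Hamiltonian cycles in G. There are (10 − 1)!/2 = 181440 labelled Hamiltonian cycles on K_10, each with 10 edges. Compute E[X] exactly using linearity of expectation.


K_10 has (10 − 1)!/2 = 181440 labelled Hamiltonian cycles.
For each such Hamiltonian cycle H, let X_H = 1 if all 10 edges of H are present in G. Then P[X_H = 1] = p^{10} = (3/10)^{10} = 59049/10000000000.
By linearity of expectation: E[X] = Σ_H E[X_H] = 181440 · p^{10} = 181440 · 59049/10000000000 = 33480783/31250000.
Numerically: E[X] ≈ 1.071.

E[X] = 181440 · (3/10)^{10} = 33480783/31250000 ≈ 1.071.


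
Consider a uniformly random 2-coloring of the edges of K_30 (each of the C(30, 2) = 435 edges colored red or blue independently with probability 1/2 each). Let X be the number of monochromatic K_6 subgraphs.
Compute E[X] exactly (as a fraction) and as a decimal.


Let X = Σ_S X_S over the C(30, 6) = 593775 subsets S of size 6, where X_S = 1 if the K_6 on S is monochromatic.
For a fixed S, the K_6 on S has C(6, 2) = 15 edges. P[all 15 edges red] = (1/2)^15, and likewise for blue, so P[monochromatic] = 2·(1/2)^15 = 2^{1 − 15} = 1/16384.
Summing: E[X] = C(30, 6) · 2^{1 − 15} = 593775 · 1/16384 = 593775/16384.
Numerically: E[X] ≈ 36.241150.

E[X] = C(30,6)·2^(1−C(6,2)) = 593775/16384 ≈ 36.241150.


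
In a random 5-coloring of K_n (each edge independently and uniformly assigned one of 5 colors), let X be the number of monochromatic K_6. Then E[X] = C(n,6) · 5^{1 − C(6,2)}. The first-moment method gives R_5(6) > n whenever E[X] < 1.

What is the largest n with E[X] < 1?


We need C(n, 6) · 5^{1 − 15} < 1, i.e. C(n, 6) < 5^{15 − 1} = 6103515625.
Check values of n near the boundary:
  n = 124: C(124, 6) = 4465475476; 4465475476 < 6103515625? YES
  n = 125: C(125, 6) = 4690625500; 4690625500 < 6103515625? YES
  n = 126: C(126, 6) = 4925156775; 4925156775 < 6103515625? YES
  n = 127: C(127, 6) = 5169379425; 5169379425 < 6103515625? YES
  n = 128: C(128, 6) = 5423611200; 5423611200 < 6103515625? YES
  n = 129: C(129, 6) = 5688177600; 5688177600 < 6103515625? YES
  n = 130: C(130, 6) = 5963412000; 5963412000 < 6103515625? YES
  n = 131: C(131, 6) = 6249655776; 6249655776 < 6103515625? NO
  n = 132: C(132, 6) = 6547258432; 6547258432 < 6103515625? NO
The largest n with C(n, 6) < 6103515625 is n = 130 (where E[X] = 47707296/48828125 ≈ 0.9770). Hence R_5(6) > 130, i.e. R_5(6) ≥ 131.

Largest n = 130; hence R_5(6) > 130.


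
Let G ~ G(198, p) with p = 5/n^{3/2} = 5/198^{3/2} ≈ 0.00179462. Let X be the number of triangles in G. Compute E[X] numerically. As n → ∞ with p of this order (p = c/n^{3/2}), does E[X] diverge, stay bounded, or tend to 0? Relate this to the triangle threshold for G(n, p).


Number of potential triangles: C(198, 3) = 1274196.
Each occurs with probability p³ ≈ (0.00179462)³ ≈ 5.77985119e-09.
By linearity: E[X] = C(198, 3)·p³ ≈ 1274196 · 5.77985119e-09 ≈ 0.007365.
Since α = 3/2 > 1, p = c/n^{3/2} = o(1/n) is below the triangle threshold p ~ 1/n. Asymptotically E[X] ~ (c³/6)·n^{3(1−α)} = (5³/6)·n^{-1.5} → 0, so by Markov's inequality G has no triangles w.h.p.

E[X] ≈ 0.007365; in regime p = Θ(1/n^{3/2}) E[X] tends to 0 (below the triangle threshold p ~ 1/n).


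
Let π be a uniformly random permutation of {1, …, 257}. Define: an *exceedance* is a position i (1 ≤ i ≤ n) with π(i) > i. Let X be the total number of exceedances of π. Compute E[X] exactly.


Write X = Σ_{i=1}^{257} X_i, where X_i = 1_{π(i) > i}.
For each fixed i, π(i) is uniform over {1, …, 257} (marginal of a uniform permutation), so P[π(i) > i] = (n − i)/n. Summing: Σ_{i=1}^{257} (n − i)/n = (0 + 1 + … + 256)/257 = 257(257 − 1)/(2·257) = (257 − 1)/2.
Hence E[X] = Σ_{i=1}^{257} (257 − i)/257 = 128 ≈ 128.00000.

E[X] = 128 = 128.00000.


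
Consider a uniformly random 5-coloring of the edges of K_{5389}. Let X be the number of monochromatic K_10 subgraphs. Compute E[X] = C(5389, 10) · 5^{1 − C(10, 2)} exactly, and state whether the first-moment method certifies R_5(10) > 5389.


E[X] = C(5389, 10) · 5^{1 − 45} = 5645340767466558997768874792926 · 5^{−44} = 5645340767466558997768874792926/5684341886080801486968994140625.
As a reduced fraction: E[X] = 5645340767466558997768874792926/5684341886080801486968994140625 ≈ 0.9931389.
Is E[X] < 1? YES.
Since E[X] < 1, there exists a 5-coloring of K_{5389} with no monochromatic K_10; hence R_5(10) > 5389.

E[X] = 5645340767466558997768874792926/5684341886080801486968994140625 ≈ 0.9931389; E[X] < 1, so R_5(10) > 5389.


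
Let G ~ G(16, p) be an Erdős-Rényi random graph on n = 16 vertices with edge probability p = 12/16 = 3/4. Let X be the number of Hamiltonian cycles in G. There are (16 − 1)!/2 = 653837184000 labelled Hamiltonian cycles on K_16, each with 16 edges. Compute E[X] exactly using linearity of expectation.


K_16 has (16 − 1)!/2 = 653837184000 labelled Hamiltonian cycles.
For each such Hamiltonian cycle H, let X_H = 1 if all 16 edges of H are present in G. Then P[X_H = 1] = p^{16} = (3/4)^{16} = 43046721/4294967296.
By linearity of expectation: E[X] = Σ_H E[X_H] = 653837184000 · p^{16} = 653837184000 · 43046721/4294967296 = 27485885585032875/4194304.
Numerically: E[X] ≈ 6.55315e+09.

E[X] = 653837184000 · (3/4)^{16} = 27485885585032875/4194304 ≈ 6.55315e+09.


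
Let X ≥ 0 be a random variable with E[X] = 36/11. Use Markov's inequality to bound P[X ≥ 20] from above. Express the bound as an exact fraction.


μ = E[X] = 36/11, a = 20.
Markov: P[X ≥ 20] ≤ μ/a = (36/11)/20 = 9/55.
Numerically: ≈ 0.164.
(Since a = 20 > μ = 3.273, the bound 9/55 is < 1 and informative.)

P[X ≥ 20] ≤ 9/55 ≈ 0.164.


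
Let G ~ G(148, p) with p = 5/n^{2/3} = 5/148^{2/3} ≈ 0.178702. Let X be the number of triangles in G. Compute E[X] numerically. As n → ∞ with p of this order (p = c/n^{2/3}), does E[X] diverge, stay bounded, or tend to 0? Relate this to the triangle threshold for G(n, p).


Number of potential triangles: C(148, 3) = 529396.
Each occurs with probability p³ ≈ (0.178702)³ ≈ 5.70672023e-03.
By linearity: E[X] = C(148, 3)·p³ ≈ 529396 · 5.70672023e-03 ≈ 3021.114865.
Since α = 2/3 < 1, p = c/n^{2/3} ≫ 1/n is above the triangle threshold p ~ 1/n. Asymptotically E[X] ~ (c³/6)·n^{3(1−α)} = (5³/6)·n^{1} → ∞; triangles are abundant w.h.p.

E[X] ≈ 3021.114865; in regime p = Θ(1/n^{2/3}) E[X] diverges (above the triangle threshold p ~ 1/n).


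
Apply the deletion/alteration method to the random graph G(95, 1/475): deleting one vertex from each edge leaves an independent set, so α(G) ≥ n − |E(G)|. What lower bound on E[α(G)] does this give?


E[|E(G)|] = C(95, 2)·p = 4465 · (1/475) = 47/5.
E[α(G)] ≥ n − E[|E(G)|] = 95 − 47/5 = 428/5.
Numerically: ≈ 85.600000.
(This is only a lower bound; the true E[α(G)] may be larger.)

E[α(G)] ≥ 428/5 ≈ 85.600000.


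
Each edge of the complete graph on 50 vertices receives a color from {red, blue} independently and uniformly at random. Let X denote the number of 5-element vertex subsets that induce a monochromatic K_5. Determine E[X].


Let X = Σ_S X_S over the C(50, 5) = 2118760 subsets S of size 5, where X_S = 1 if the K_5 on S is monochromatic.
For a fixed S, the K_5 on S has C(5, 2) = 10 edges. P[all 10 edges red] = (1/2)^10, and likewise for blue, so P[monochromatic] = 2·(1/2)^10 = 2^{1 − 10} = 1/512.
Summing: E[X] = C(50, 5) · 2^{1 − 10} = 2118760 · 1/512 = 264845/64.
Numerically: E[X] ≈ 4138.203125.

E[X] = C(50,5)·2^(1−C(5,2)) = 264845/64 ≈ 4138.203125.


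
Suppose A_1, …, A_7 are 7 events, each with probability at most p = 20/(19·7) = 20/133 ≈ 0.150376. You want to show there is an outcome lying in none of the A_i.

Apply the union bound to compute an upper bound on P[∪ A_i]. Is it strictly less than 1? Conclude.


Union bound: P[∪_{i=1}^{7} A_i] ≤ Σ_i P[A_i] ≤ 7·p = 7·(20/133) = 20/19.
Numerically: 20/19 ≈ 1.052632.
Is 20/19 < 1? NO.
Since the bound 20/19 is ≥ 1, the union bound is uninformative here; it does NOT by itself certify existence.

7·p = 20/19 ≈ 1.052632; existence NOT certified by the union bound.


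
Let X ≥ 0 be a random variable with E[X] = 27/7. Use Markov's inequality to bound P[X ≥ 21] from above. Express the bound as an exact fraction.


μ = E[X] = 27/7, a = 21.
Markov: P[X ≥ 21] ≤ μ/a = (27/7)/21 = 9/49.
Numerically: ≈ 0.183673.
(Since a = 21 > μ = 3.857143, the bound 9/49 is < 1 and informative.)

P[X ≥ 21] ≤ 9/49 ≈ 0.183673.


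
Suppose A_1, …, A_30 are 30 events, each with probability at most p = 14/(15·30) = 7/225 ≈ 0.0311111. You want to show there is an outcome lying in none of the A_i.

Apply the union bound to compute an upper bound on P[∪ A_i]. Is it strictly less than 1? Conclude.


Union bound: P[∪_{i=1}^{30} A_i] ≤ Σ_i P[A_i] ≤ 30·p = 30·(7/225) = 14/15.
Numerically: 14/15 ≈ 0.9333333.
Is 14/15 < 1? YES.
Since P[∪ A_i] ≤ 14/15 < 1, the complement has P[∩ A_i^c] ≥ 1 − 14/15 = 1/15 > 0, so some outcome avoids every A_i.

30·p = 14/15 ≈ 0.9333333; existence CERTIFIED by the union bound.


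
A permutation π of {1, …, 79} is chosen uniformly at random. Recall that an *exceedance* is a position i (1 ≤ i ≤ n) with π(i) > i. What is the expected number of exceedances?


Write X = Σ_{i=1}^{79} X_i, where X_i = 1_{π(i) > i}.
For each fixed i, π(i) is uniform over {1, …, 79} (marginal of a uniform permutation), so P[π(i) > i] = (n − i)/n. Summing: Σ_{i=1}^{79} (n − i)/n = (0 + 1 + … + 78)/79 = 79(79 − 1)/(2·79) = (79 − 1)/2.
Hence E[X] = Σ_{i=1}^{79} (79 − i)/79 = 39 ≈ 39.00000.

E[X] = 39 = 39.00000.


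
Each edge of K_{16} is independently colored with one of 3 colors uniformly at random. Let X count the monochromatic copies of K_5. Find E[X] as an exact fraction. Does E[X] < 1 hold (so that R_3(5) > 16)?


E[X] = C(16, 5) · 3^{1 − 10} = 4368 · 3^{−9} = 4368/19683.
As a reduced fraction: E[X] = 1456/6561 ≈ 0.2219.
Is E[X] < 1? YES.
Since E[X] < 1, there exists a 3-coloring of K_{16} with no monochromatic K_5; hence R_3(5) > 16.

E[X] = 1456/6561 ≈ 0.2219; E[X] < 1, so R_3(5) > 16.


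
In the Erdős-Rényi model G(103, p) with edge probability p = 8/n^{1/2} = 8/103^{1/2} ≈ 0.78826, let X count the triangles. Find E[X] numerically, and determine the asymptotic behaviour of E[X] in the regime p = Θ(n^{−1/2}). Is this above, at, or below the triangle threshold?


Number of potential triangles: C(103, 3) = 176851.
Each occurs with probability p³ ≈ (0.78826)³ ≈ 4.8979475e-01.
By linearity: E[X] = C(103, 3)·p³ ≈ 176851 · 4.8979475e-01 ≈ 86620.69098.
Since α = 1/2 < 1, p = c/n^{1/2} ≫ 1/n is above the triangle threshold p ~ 1/n. Asymptotically E[X] ~ (c³/6)·n^{3(1−α)} = (8³/6)·n^{1.5} → ∞; triangles are abundant w.h.p.

E[X] ≈ 86620.69098; in regime p = Θ(1/n^{1/2}) E[X] diverges (above the triangle threshold p ~ 1/n).


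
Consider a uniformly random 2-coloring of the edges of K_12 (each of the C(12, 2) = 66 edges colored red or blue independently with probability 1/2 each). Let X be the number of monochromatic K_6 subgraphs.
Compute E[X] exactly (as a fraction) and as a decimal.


Let X = Σ_S X_S over the C(12, 6) = 924 subsets S of size 6, where X_S = 1 if the K_6 on S is monochromatic.
For a fixed S, the K_6 on S has C(6, 2) = 15 edges. P[all 15 edges red] = (1/2)^15, and likewise for blue, so P[monochromatic] = 2·(1/2)^15 = 2^{1 − 15} = 1/16384.
By linearity of expectation: E[X] = C(12, 6) · 2^{1 − 15} = 924 · 1/16384 = 231/4096.
Numerically: E[X] ≈ 0.056396.

E[X] = C(12,6)·2^(1−C(6,2)) = 231/4096 ≈ 0.056396.


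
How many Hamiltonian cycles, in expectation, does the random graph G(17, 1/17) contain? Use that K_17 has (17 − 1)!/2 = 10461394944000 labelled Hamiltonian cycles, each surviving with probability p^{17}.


K_17 has (17 − 1)!/2 = 10461394944000 labelled Hamiltonian cycles.
For each such Hamiltonian cycle H, let X_H = 1 if all 17 edges of H are present in G. Then P[X_H = 1] = p^{17} = (1/17)^{17} = 1/827240261886336764177.
By linearity of expectation: E[X] = Σ_H E[X_H] = 10461394944000 · p^{17} = 10461394944000 · 1/827240261886336764177 = 10461394944000/827240261886336764177.
Numerically: E[X] ≈ 1.26e-08.

E[X] = 10461394944000 · (1/17)^{17} = 10461394944000/827240261886336764177 ≈ 1.26e-08.
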